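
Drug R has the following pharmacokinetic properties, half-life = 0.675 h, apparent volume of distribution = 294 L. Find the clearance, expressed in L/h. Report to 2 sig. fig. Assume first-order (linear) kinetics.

300 L/h

k = ln2 / t½ = 0.693147 / 0.675 = 1.027 h⁻¹
CL = k × Vd = 1.027 × 294 = 301.9 L/h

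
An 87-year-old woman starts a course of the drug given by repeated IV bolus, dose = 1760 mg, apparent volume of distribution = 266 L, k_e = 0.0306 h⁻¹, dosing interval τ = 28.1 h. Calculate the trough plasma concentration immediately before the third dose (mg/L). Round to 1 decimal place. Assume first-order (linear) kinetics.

C₀ per dose = Dose / Vd = 1760 / 266 = 6.617 mg/L
Fraction remaining after one interval: r = e^(−kτ) = e^(−0.03060 × 28.1) = 0.4232
Before dose 3, 2 doses have been given (aged 1τ, 2τ).
C_trough = C₀ × (r + r²) = 6.617 × (0.4232 + 0.1791) = 3.985 mg/L

4.0 mg/L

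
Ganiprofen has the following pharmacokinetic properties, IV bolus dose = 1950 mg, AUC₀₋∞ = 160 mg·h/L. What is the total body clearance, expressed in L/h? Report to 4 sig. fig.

CL = Dose / AUC = 1950 / 160 = 12.19 L/h

12.19 L/h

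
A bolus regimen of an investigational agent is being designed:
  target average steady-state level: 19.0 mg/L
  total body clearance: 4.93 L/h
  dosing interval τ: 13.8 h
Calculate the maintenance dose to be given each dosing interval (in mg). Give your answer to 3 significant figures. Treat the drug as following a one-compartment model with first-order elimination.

At steady state, Dose/τ = Css × CL.
Dose = Css × CL × τ = 19.0 × 4.930 × 13.8 = 1293 mg

1290 mg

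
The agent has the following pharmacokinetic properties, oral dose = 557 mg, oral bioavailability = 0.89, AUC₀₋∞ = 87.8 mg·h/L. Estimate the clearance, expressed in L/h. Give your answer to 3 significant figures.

5.65 L/h

CL = F·Dose / AUC = 0.89 × 557 / 87.8 = 5.646 L/h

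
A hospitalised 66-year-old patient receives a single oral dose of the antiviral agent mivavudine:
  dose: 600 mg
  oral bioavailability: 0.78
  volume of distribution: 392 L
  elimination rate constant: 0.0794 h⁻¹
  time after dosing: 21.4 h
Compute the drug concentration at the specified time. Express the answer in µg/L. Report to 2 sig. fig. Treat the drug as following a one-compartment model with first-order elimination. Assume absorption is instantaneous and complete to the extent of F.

Amount reaching circulation = F × Dose = 0.78 × 600.0 = 468.0 mg
C₀ = F·Dose / Vd = 468.0 / 392 = 1.194 mg/L
C = C₀ · e^(−k·t) = 1.194 × e^(−0.07940 × 21.4)
  = 1.194 × 0.1828 = 0.2183 mg/L
Convert: 0.2183 mg/L × 1000 = 218.3 µg/L

220 µg/L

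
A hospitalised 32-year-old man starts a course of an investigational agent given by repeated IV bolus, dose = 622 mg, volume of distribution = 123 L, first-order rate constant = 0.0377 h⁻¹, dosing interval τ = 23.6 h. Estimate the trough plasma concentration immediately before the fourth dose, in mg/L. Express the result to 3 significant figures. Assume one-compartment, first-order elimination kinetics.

3.28 mg/L

C₀ per dose = Dose / Vd = 622 / 123 = 5.057 mg/L
Fraction remaining after one interval: r = e^(−kτ) = e^(−0.03770 × 23.6) = 0.4108
Before dose 4, 3 doses have been given (aged 1τ, 2τ, 3τ).
C_trough = C₀ × (r + r² + … + r^3) = C₀ × r(1−r^3)/(1−r)
        = 5.057 × 0.4108 × (1 − 0.06933) / (1 − 0.4108) = 3.281 mg/L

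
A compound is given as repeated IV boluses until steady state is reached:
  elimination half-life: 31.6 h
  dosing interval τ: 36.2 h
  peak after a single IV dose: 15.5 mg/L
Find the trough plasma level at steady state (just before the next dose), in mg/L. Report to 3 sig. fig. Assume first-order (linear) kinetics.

k = ln2 / t½ = 0.693147 / 31.6 = 0.02194 h⁻¹
e^(−kτ) = e^(−0.02194 × 36.2) = 0.4519
Accumulation ratio R = 1 / (1 − e^(−kτ)) = 1 / (1 − 0.4519) = 1.824
Steady-state trough = C₀ × R × e^(−kτ) = 15.5 × 1.824 × 0.4519 = 12.78 mg/L

12.8 mg/L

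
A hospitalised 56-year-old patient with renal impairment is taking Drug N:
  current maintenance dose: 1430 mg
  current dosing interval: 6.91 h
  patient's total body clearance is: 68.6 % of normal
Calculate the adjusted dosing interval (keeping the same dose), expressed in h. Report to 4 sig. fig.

10.07 h

To keep the same average steady-state level, dosing rate must scale with clearance.
CL ratio = 68.6 / 100 = 0.6860
New interval (same dose) = 6.91 / 0.6860 = 10.07 h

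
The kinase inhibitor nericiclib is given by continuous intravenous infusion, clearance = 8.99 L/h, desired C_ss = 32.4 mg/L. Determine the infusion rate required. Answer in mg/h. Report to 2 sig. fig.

290 mg/h

At steady state, infusion rate R₀ = Css × CL = 32.4 × 8.990 = 291.3 mg/h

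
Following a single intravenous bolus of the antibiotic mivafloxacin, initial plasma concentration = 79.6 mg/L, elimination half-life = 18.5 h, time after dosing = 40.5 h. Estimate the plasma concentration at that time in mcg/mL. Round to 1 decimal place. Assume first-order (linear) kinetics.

17.5 mcg/mL

k = ln2 / t½ = 0.693147 / 18.5 = 0.03747 h⁻¹
C = C₀ · e^(−k·t) = 79.60 × e^(−0.03747 × 40.5)
  = 79.60 × 0.2193 = 17.46 mg/L
(17.46 mg/L = 17.46 mcg/mL)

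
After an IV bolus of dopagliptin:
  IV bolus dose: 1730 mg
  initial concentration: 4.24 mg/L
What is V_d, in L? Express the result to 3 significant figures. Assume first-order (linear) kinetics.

408 L

Vd = Dose / C₀ = 1730 / 4.24 = 408.0 L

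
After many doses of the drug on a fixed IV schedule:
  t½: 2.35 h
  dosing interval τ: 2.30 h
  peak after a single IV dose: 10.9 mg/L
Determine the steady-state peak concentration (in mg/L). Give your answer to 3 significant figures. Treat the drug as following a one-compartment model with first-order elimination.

k = ln2 / t½ = 0.693147 / 2.35 = 0.2950 h⁻¹
e^(−kτ) = e^(−0.2950 × 2.30) = 0.5074
Accumulation ratio R = 1 / (1 − e^(−kτ)) = 1 / (1 − 0.5074) = 2.030
Steady-state peak = C₀ × R = 10.9 × 2.030 = 22.13 mg/L

22.1 mg/L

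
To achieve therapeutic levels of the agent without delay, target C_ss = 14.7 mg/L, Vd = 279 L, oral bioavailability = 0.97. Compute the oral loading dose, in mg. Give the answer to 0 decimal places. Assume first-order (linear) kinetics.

LD = Css × Vd / F = 14.7 × 279 / 0.97 = 4228 mg

4228 mg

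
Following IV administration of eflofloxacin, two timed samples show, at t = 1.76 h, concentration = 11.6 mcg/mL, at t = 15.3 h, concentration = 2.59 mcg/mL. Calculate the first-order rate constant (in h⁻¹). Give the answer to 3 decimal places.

0.111 h⁻¹

k = ln(C₁/C₂) / (t₂ − t₁) = ln(11.6/2.59) / (15.3 − 1.76)
  = 1.499 / 13.54 = 0.1107 h⁻¹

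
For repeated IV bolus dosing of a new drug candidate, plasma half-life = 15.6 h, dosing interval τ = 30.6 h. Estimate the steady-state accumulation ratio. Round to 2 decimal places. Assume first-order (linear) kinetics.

k = ln2 / t½ = 0.693147 / 15.6 = 0.04443 h⁻¹
e^(−kτ) = e^(−0.04443 × 30.6) = 0.2568
Accumulation ratio R = 1 / (1 − e^(−kτ)) = 1 / (1 − 0.2568) = 1.346

1.35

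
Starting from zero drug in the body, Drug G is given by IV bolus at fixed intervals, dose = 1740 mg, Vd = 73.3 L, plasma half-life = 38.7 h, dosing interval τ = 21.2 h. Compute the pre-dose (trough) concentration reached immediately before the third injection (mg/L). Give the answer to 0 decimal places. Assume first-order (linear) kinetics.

C₀ per dose = Dose / Vd = 1740 / 73.3 = 23.74 mg/L
k = ln2 / t½ = 0.693147 / 38.7 = 0.01791 h⁻¹
Fraction remaining after one interval: r = e^(−kτ) = e^(−0.01791 × 21.2) = 0.6841
Before dose 3, 2 doses have been given (aged 1τ, 2τ).
C_trough = C₀ × (r + r²) = 23.74 × (0.6841 + 0.4680) = 27.35 mg/L

27 mg/L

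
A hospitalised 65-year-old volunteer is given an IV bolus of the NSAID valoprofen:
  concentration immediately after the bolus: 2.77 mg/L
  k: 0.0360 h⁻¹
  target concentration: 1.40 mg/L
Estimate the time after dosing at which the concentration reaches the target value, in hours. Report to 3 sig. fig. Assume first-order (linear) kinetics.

t = ln(C₀ / C) / k = ln(2.770 / 1.40) / 0.03600
  = ln(1.979) / 0.03600 = 0.6826 / 0.03600 = 18.96 h

19.0 h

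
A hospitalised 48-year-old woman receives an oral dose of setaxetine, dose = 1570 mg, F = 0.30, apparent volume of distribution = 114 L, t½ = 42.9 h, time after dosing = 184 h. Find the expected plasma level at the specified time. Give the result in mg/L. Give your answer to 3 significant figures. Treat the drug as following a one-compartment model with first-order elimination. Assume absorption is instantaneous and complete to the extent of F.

0.211 mg/L

Amount reaching circulation = F × Dose = 0.30 × 1570 = 471.0 mg
C₀ = F·Dose / Vd = 471.0 / 114 = 4.132 mg/L
k = ln2 / t½ = 0.693147 / 42.9 = 0.01616 h⁻¹
C = C₀ · e^(−k·t) = 4.132 × e^(−0.01616 × 184)
  = 4.132 × 0.05113 = 0.2113 mg/L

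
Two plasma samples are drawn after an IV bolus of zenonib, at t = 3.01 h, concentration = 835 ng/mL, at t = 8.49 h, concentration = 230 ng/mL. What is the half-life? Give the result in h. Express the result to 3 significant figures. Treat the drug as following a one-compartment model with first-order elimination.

k = ln(C₁/C₂) / (t₂ − t₁) = ln(835/230) / (8.49 − 3.01)
  = 1.289 / 5.480 = 0.2352 h⁻¹
t½ = ln2 / k = 0.693147 / 0.2352 = 2.947 h

2.95 h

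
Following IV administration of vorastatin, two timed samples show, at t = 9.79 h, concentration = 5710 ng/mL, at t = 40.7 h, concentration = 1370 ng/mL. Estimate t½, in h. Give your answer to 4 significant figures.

k = ln(C₁/C₂) / (t₂ − t₁) = ln(5710/1370) / (40.7 − 9.79)
  = 1.427 / 30.91 = 0.04617 h⁻¹
t½ = ln2 / k = 0.693147 / 0.04617 = 15.01 h

15.01 h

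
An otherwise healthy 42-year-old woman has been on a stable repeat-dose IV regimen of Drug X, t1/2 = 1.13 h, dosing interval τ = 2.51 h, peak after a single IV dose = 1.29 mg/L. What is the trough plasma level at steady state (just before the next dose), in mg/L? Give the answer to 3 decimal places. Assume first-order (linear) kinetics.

0.352 mg/L

k = ln2 / t½ = 0.693147 / 1.13 = 0.6134 h⁻¹
e^(−kτ) = e^(−0.6134 × 2.51) = 0.2145
Accumulation ratio R = 1 / (1 − e^(−kτ)) = 1 / (1 − 0.2145) = 1.273
Steady-state trough = C₀ × R × e^(−kτ) = 1.29 × 1.273 × 0.2145 = 0.3522 mg/L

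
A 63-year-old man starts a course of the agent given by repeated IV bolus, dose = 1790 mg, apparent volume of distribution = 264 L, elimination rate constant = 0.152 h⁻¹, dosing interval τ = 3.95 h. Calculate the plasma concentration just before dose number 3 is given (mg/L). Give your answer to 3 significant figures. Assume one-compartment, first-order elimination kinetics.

5.76 mg/L

C₀ per dose = Dose / Vd = 1790 / 264 = 6.780 mg/L
Fraction remaining after one interval: r = e^(−kτ) = e^(−0.1520 × 3.95) = 0.5486
Before dose 3, 2 doses have been given (aged 1τ, 2τ).
C_trough = C₀ × (r + r²) = 6.780 × (0.5486 + 0.3010) = 5.760 mg/L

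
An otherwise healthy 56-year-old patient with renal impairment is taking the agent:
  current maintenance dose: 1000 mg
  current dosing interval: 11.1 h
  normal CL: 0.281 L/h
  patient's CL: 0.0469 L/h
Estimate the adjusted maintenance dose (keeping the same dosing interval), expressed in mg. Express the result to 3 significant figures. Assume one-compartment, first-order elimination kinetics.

To keep the same average steady-state level, dosing rate must scale with clearance.
CL ratio = 0.0469 / 0.281 = 0.1669
New dose (same interval) = 1000 × 0.1669 = 166.9 mg

167 mg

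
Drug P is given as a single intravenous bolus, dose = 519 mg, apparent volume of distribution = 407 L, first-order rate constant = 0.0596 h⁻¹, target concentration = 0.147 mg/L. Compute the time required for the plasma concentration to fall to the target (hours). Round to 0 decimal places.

C₀ = Dose / Vd = 519.0 / 407 = 1.275 mg/L
t = ln(C₀ / C) / k = ln(1.275 / 0.147) / 0.05960
  = ln(8.673) / 0.05960 = 2.160 / 0.05960 = 36.24 h

36 h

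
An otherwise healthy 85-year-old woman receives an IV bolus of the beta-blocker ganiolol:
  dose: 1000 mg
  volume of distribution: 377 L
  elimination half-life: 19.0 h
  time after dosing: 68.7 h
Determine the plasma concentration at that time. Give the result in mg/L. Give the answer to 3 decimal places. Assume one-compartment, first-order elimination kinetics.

C₀ = Dose / Vd = 1000 / 377 = 2.653 mg/L
k = ln2 / t½ = 0.693147 / 19.0 = 0.03648 h⁻¹
C = C₀ · e^(−k·t) = 2.653 × e^(−0.03648 × 68.7)
  = 2.653 × 0.08158 = 0.2164 mg/L

0.216 mg/L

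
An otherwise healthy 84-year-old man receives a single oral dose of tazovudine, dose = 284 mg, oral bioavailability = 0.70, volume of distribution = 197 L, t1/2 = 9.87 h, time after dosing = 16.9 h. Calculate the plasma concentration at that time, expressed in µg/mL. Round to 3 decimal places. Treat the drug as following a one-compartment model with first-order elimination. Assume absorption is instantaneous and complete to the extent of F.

Amount reaching circulation = F × Dose = 0.70 × 284.0 = 198.8 mg
C₀ = F·Dose / Vd = 198.8 / 197 = 1.009 mg/L
k = ln2 / t½ = 0.693147 / 9.87 = 0.07023 h⁻¹
C = C₀ · e^(−k·t) = 1.009 × e^(−0.07023 × 16.9)
  = 1.009 × 0.3052 = 0.3079 mg/L
(0.3079 mg/L = 0.3079 µg/mL)

0.308 µg/mL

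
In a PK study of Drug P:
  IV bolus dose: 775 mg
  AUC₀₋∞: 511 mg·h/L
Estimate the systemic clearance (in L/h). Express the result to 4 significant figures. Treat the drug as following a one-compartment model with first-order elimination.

CL = Dose / AUC = 775 / 511 = 1.517 L/h

1.517 L/h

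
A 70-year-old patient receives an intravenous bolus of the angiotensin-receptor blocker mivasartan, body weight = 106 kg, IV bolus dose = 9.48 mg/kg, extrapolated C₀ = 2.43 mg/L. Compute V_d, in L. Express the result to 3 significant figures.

414 L

Dose = 9.48 × 106 = 1005 mg
Vd = Dose / C₀ = 1005 / 2.43 = 413.6 L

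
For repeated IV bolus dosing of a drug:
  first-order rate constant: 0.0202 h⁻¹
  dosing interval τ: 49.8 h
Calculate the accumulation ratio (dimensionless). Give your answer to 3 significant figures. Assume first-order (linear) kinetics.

1.58

e^(−kτ) = e^(−0.02020 × 49.8) = 0.3657
Accumulation ratio R = 1 / (1 − e^(−kτ)) = 1 / (1 − 0.3657) = 1.577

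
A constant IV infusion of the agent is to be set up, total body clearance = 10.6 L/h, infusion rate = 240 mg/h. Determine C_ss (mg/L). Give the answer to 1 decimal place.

22.6 mg/L

At steady state Css = R₀ / CL = 240 / 10.60 = 22.64 mg/L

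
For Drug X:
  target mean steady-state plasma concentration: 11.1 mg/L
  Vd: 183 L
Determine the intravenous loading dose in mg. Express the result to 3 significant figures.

LD = Css × Vd = 11.1 × 183 = 2031 mg

2030 mg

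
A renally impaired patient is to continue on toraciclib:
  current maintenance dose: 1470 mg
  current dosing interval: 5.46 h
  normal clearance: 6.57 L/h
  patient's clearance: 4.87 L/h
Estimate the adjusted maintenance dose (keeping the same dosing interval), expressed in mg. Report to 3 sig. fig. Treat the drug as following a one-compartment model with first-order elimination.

1090 mg

To keep the same average steady-state level, dosing rate must scale with clearance.
CL ratio = 4.87 / 6.57 = 0.7412
New dose (same interval) = 1470 × 0.7412 = 1090 mg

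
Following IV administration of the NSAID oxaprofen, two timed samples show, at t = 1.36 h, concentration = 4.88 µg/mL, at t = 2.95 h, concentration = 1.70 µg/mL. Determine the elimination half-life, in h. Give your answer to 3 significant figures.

k = ln(C₁/C₂) / (t₂ − t₁) = ln(4.88/1.70) / (2.95 − 1.36)
  = 1.055 / 1.590 = 0.6635 h⁻¹
t½ = ln2 / k = 0.693147 / 0.6635 = 1.045 h

1.05 h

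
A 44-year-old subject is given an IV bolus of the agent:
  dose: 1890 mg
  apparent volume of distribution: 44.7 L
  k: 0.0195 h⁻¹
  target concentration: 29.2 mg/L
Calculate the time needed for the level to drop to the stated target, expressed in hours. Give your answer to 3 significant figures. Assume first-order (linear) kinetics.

C₀ = Dose / Vd = 1890 / 44.7 = 42.28 mg/L
t = ln(C₀ / C) / k = ln(42.28 / 29.2) / 0.01950
  = ln(1.448) / 0.01950 = 0.3702 / 0.01950 = 18.98 h

19.0 h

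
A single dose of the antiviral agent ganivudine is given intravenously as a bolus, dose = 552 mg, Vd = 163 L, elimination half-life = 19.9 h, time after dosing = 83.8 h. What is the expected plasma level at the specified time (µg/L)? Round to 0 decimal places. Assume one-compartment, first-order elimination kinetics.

183 µg/L

C₀ = Dose / Vd = 552.0 / 163 = 3.387 mg/L
k = ln2 / t½ = 0.693147 / 19.9 = 0.03483 h⁻¹
C = C₀ · e^(−k·t) = 3.387 × e^(−0.03483 × 83.8)
  = 3.387 × 0.05400 = 0.1829 mg/L
Convert: 0.1829 mg/L × 1000 = 182.9 µg/L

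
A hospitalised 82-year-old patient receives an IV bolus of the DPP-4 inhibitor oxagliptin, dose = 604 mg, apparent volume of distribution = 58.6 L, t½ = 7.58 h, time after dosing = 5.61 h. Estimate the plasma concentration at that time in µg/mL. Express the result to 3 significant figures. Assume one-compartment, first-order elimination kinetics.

C₀ = Dose / Vd = 604.0 / 58.6 = 10.31 mg/L
k = ln2 / t½ = 0.693147 / 7.58 = 0.09144 h⁻¹
C = C₀ · e^(−k·t) = 10.31 × e^(−0.09144 × 5.61)
  = 10.31 × 0.5987 = 6.173 mg/L
(6.173 mg/L = 6.173 µg/mL)

6.17 µg/mL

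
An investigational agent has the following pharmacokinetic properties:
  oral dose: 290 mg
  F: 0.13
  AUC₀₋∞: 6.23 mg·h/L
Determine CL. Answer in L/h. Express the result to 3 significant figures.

CL = F·Dose / AUC = 0.13 × 290 / 6.23 = 6.051 L/h

6.05 L/h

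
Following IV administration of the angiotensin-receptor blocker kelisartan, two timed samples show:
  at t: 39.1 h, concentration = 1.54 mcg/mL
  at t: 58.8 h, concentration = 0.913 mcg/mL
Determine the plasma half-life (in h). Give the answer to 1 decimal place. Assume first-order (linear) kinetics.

26.1 h

k = ln(C₁/C₂) / (t₂ − t₁) = ln(1.54/0.913) / (58.8 − 39.1)
  = 0.5228 / 19.70 = 0.02654 h⁻¹
t½ = ln2 / k = 0.693147 / 0.02654 = 26.12 h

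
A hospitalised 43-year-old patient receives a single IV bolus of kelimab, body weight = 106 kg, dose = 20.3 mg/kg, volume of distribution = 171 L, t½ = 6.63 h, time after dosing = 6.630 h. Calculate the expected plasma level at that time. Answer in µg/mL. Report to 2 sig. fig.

Total dose = 20.3 × 106 = 2152 mg
C₀ = Dose / Vd = 2152 / 171 = 12.58 mg/L
k = ln2 / t½ = 0.693147 / 6.63 = 0.1045 h⁻¹
t / t½ = 6.630 / 6.63 = 1 half-lives
C = C₀ × (1/2)^1 = 12.58 × 0.5000 = 6.290 mg/L
(6.290 mg/L = 6.290 µg/mL)

6.3 µg/mL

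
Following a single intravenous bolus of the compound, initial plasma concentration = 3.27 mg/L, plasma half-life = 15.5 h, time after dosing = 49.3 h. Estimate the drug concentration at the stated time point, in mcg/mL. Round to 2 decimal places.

k = ln2 / t½ = 0.693147 / 15.5 = 0.04472 h⁻¹
C = C₀ · e^(−k·t) = 3.270 × e^(−0.04472 × 49.3)
  = 3.270 × 0.1103 = 0.3607 mg/L
(0.3607 mg/L = 0.3607 mcg/mL)

0.36 mcg/mL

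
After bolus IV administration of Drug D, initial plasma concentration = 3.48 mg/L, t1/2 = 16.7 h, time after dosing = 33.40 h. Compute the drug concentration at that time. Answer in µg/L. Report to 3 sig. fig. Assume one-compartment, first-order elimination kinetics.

870 µg/L

k = ln2 / t½ = 0.693147 / 16.7 = 0.04151 h⁻¹
t / t½ = 33.40 / 16.7 = 2 half-lives
C = C₀ × (1/2)^2 = 3.480 × 0.2500 = 0.8700 mg/L
Convert: 0.8700 mg/L × 1000 = 870.0 µg/L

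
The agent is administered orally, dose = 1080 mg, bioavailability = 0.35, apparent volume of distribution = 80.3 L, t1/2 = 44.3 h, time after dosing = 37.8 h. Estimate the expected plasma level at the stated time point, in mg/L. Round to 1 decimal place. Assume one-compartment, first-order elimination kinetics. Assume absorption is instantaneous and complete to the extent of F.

2.6 mg/L

Amount reaching circulation = F × Dose = 0.35 × 1080 = 378.0 mg
C₀ = F·Dose / Vd = 378.0 / 80.3 = 4.707 mg/L
k = ln2 / t½ = 0.693147 / 44.3 = 0.01565 h⁻¹
C = C₀ · e^(−k·t) = 4.707 × e^(−0.01565 × 37.8)
  = 4.707 × 0.5535 = 2.605 mg/L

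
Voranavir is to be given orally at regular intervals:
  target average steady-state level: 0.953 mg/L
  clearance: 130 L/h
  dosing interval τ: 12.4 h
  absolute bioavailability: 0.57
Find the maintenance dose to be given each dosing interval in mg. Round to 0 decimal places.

2695 mg

At steady state, F × (Dose/τ) = Css × CL.
Dose = Css × CL × τ / F = 0.953 × 130.0 × 12.4 / 0.57 = 2695 mg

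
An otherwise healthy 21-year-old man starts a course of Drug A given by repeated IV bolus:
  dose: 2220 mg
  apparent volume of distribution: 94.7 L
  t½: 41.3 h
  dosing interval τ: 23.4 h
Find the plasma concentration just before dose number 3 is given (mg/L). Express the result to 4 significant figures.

26.52 mg/L

C₀ per dose = Dose / Vd = 2220 / 94.7 = 23.44 mg/L
k = ln2 / t½ = 0.693147 / 41.3 = 0.01678 h⁻¹
Fraction remaining after one interval: r = e^(−kτ) = e^(−0.01678 × 23.4) = 0.6753
Before dose 3, 2 doses have been given (aged 1τ, 2τ).
C_trough = C₀ × (r + r²) = 23.44 × (0.6753 + 0.4560) = 26.52 mg/L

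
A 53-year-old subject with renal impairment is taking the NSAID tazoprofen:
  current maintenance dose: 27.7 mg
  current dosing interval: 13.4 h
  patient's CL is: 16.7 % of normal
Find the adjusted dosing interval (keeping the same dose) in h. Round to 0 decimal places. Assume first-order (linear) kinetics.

80 h

To keep the same average steady-state level, dosing rate must scale with clearance.
CL ratio = 16.7 / 100 = 0.1670
New interval (same dose) = 13.4 / 0.1670 = 80.24 h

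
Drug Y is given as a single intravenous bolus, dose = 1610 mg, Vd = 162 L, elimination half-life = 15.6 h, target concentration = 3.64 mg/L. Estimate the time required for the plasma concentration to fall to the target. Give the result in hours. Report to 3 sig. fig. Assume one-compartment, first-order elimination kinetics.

22.6 h

C₀ = Dose / Vd = 1610 / 162 = 9.938 mg/L
k = ln2 / t½ = 0.693147 / 15.6 = 0.04443 h⁻¹
t = ln(C₀ / C) / k = ln(9.938 / 3.64) / 0.04443
  = ln(2.730) / 0.04443 = 1.004 / 0.04443 = 22.60 h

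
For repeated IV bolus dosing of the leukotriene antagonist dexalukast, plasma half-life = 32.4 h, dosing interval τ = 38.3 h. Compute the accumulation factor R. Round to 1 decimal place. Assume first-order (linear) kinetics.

k = ln2 / t½ = 0.693147 / 32.4 = 0.02139 h⁻¹
e^(−kτ) = e^(−0.02139 × 38.3) = 0.4408
Accumulation ratio R = 1 / (1 − e^(−kτ)) = 1 / (1 − 0.4408) = 1.788

1.8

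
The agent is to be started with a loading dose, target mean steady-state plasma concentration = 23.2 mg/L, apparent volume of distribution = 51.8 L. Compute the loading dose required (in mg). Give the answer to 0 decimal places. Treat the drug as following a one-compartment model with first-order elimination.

LD = Css × Vd = 23.2 × 51.8 = 1202 mg

1202 mg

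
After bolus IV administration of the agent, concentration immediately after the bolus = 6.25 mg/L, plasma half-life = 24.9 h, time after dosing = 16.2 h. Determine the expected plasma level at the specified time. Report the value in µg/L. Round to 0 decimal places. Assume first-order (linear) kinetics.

3981 µg/L

k = ln2 / t½ = 0.693147 / 24.9 = 0.02784 h⁻¹
C = C₀ · e^(−k·t) = 6.250 × e^(−0.02784 × 16.2)
  = 6.250 × 0.6370 = 3.981 mg/L
Convert: 3.981 mg/L × 1000 = 3981 µg/L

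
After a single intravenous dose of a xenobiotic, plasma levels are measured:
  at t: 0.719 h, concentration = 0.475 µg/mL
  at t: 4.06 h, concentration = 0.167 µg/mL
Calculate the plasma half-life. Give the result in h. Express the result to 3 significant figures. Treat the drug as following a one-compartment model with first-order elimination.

k = ln(C₁/C₂) / (t₂ − t₁) = ln(0.475/0.167) / (4.06 − 0.719)
  = 1.045 / 3.341 = 0.3128 h⁻¹
t½ = ln2 / k = 0.693147 / 0.3128 = 2.216 h

2.22 h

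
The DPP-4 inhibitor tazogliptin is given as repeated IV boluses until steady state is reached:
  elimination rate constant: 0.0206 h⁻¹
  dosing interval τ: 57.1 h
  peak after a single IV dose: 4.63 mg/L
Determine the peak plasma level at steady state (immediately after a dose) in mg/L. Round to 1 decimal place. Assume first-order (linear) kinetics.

6.7 mg/L

e^(−kτ) = e^(−0.02060 × 57.1) = 0.3084
Accumulation ratio R = 1 / (1 − e^(−kτ)) = 1 / (1 − 0.3084) = 1.446
Steady-state peak = C₀ × R = 4.63 × 1.446 = 6.695 mg/L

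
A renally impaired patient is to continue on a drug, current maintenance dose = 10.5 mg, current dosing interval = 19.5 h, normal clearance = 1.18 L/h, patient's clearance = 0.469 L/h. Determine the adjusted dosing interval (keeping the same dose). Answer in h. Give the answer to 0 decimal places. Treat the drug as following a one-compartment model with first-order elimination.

To keep the same average steady-state level, dosing rate must scale with clearance.
CL ratio = 0.469 / 1.18 = 0.3975
New interval (same dose) = 19.5 / 0.3975 = 49.06 h

49 h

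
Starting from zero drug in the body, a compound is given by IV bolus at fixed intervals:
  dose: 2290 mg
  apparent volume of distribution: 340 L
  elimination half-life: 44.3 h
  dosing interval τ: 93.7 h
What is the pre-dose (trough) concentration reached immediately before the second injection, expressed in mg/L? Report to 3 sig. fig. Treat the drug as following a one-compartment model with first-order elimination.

1.55 mg/L

C₀ per dose = Dose / Vd = 2290 / 340 = 6.735 mg/L
k = ln2 / t½ = 0.693147 / 44.3 = 0.01565 h⁻¹
Fraction remaining after one interval: r = e^(−kτ) = e^(−0.01565 × 93.7) = 0.2308
Before dose 2, 1 dose has been given (aged 1τ).
C_trough = C₀ × r = 6.735 × 0.2308 = 1.554 mg/L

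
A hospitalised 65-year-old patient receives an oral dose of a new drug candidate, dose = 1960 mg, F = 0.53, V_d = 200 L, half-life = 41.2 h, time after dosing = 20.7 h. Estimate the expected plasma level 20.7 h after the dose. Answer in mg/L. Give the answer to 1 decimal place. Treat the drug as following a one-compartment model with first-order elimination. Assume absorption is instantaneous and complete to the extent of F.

3.7 mg/L

Amount reaching circulation = F × Dose = 0.53 × 1960 = 1039 mg
C₀ = F·Dose / Vd = 1039 / 200 = 5.195 mg/L
k = ln2 / t½ = 0.693147 / 41.2 = 0.01682 h⁻¹
C = C₀ · e^(−k·t) = 5.195 × e^(−0.01682 × 20.7)
  = 5.195 × 0.7060 = 3.668 mg/L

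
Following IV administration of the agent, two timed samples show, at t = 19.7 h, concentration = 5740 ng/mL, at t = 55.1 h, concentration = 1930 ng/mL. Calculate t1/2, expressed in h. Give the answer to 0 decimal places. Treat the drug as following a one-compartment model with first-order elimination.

23 h

k = ln(C₁/C₂) / (t₂ − t₁) = ln(5740/1930) / (55.1 − 19.7)
  = 1.090 / 35.40 = 0.03079 h⁻¹
t½ = ln2 / k = 0.693147 / 0.03079 = 22.51 h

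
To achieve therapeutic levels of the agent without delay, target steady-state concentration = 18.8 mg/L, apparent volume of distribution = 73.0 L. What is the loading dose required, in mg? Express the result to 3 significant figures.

1370 mg

LD = Css × Vd = 18.8 × 73.0 = 1372 mg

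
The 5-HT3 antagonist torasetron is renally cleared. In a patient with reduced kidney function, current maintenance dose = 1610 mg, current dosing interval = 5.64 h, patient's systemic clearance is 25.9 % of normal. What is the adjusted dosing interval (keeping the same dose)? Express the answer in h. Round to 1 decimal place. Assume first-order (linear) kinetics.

To keep the same average steady-state level, dosing rate must scale with clearance.
CL ratio = 25.9 / 100 = 0.2590
New interval (same dose) = 5.64 / 0.2590 = 21.78 h

21.8 h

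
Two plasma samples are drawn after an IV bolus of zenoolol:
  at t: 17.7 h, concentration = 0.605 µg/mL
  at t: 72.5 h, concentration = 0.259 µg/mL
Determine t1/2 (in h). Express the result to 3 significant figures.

k = ln(C₁/C₂) / (t₂ − t₁) = ln(0.605/0.259) / (72.5 − 17.7)
  = 0.8484 / 54.80 = 0.01548 h⁻¹
t½ = ln2 / k = 0.693147 / 0.01548 = 44.78 h

44.8 h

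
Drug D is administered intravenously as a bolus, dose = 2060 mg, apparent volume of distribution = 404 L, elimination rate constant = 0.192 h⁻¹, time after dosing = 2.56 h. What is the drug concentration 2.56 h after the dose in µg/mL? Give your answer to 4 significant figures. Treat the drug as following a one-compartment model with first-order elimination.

C₀ = Dose / Vd = 2060 / 404 = 5.099 mg/L
C = C₀ · e^(−k·t) = 5.099 × e^(−0.1920 × 2.56)
  = 5.099 × 0.6117 = 3.119 mg/L
(3.119 mg/L = 3.119 µg/mL)

3.119 µg/mL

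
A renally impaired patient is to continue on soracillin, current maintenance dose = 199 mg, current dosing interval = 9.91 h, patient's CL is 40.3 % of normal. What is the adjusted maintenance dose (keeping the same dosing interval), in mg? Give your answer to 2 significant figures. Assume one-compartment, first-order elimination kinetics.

80 mg

To keep the same average steady-state level, dosing rate must scale with clearance.
CL ratio = 40.3 / 100 = 0.4030
New dose (same interval) = 199 × 0.4030 = 80.20 mg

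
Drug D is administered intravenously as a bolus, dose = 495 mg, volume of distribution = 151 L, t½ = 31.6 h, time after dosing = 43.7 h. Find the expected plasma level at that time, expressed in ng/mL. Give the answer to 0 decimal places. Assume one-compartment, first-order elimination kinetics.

C₀ = Dose / Vd = 495.0 / 151 = 3.278 mg/L
k = ln2 / t½ = 0.693147 / 31.6 = 0.02194 h⁻¹
C = C₀ · e^(−k·t) = 3.278 × e^(−0.02194 × 43.7)
  = 3.278 × 0.3834 = 1.257 mg/L
Convert: 1.257 mg/L × 1000 = 1257 ng/mL

1257 ng/mL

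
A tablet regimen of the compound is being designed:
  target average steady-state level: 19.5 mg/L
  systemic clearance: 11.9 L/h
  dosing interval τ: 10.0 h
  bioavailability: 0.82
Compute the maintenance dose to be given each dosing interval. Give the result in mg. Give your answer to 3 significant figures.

At steady state, F × (Dose/τ) = Css × CL.
Dose = Css × CL × τ / F = 19.5 × 11.90 × 10.0 / 0.82 = 2830 mg

2830 mg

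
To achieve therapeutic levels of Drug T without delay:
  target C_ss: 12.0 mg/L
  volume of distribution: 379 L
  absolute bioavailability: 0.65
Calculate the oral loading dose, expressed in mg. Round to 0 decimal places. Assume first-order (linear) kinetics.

LD = Css × Vd / F = 12.0 × 379 / 0.65 = 6997 mg

6997 mg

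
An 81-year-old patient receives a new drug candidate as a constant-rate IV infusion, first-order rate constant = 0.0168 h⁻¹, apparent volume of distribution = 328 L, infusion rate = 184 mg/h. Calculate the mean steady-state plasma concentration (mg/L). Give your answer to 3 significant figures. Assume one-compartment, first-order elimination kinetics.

CL = k × Vd = 0.01680 × 328 = 5.510 L/h
At steady state Css = R₀ / CL = 184 / 5.510 = 33.39 mg/L

33.4 mg/L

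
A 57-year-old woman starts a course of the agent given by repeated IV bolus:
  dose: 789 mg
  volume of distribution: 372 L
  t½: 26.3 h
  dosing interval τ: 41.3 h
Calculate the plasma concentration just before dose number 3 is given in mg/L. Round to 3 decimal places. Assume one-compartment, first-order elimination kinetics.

C₀ per dose = Dose / Vd = 789 / 372 = 2.121 mg/L
k = ln2 / t½ = 0.693147 / 26.3 = 0.02636 h⁻¹
Fraction remaining after one interval: r = e^(−kτ) = e^(−0.02636 × 41.3) = 0.3367
Before dose 3, 2 doses have been given (aged 1τ, 2τ).
C_trough = C₀ × (r + r²) = 2.121 × (0.3367 + 0.1134) = 0.9547 mg/L

0.955 mg/L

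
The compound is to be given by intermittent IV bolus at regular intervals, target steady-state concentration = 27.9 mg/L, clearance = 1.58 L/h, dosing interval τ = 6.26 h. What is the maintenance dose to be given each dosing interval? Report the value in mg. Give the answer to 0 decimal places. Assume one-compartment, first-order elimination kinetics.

276 mg

At steady state, Dose/τ = Css × CL.
Dose = Css × CL × τ = 27.9 × 1.580 × 6.26 = 276.0 mg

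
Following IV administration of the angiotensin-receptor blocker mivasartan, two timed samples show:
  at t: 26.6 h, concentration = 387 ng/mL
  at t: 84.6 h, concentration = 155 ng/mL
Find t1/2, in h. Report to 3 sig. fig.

43.9 h

k = ln(C₁/C₂) / (t₂ − t₁) = ln(387/155) / (84.6 − 26.6)
  = 0.9150 / 58.00 = 0.01578 h⁻¹
t½ = ln2 / k = 0.693147 / 0.01578 = 43.93 h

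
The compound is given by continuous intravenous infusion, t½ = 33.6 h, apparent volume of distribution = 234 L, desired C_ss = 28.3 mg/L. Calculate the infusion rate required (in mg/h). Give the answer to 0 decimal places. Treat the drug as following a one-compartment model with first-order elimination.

k = ln2 / t½ = 0.693147 / 33.6 = 0.02063 h⁻¹
CL = k × Vd = 0.02063 × 234 = 4.827 L/h
At steady state, infusion rate R₀ = Css × CL = 28.3 × 4.827 = 136.6 mg/h

137 mg/h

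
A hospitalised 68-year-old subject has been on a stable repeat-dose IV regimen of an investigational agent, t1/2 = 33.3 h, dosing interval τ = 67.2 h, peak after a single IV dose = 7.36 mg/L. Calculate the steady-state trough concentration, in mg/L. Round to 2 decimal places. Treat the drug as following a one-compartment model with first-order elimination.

2.41 mg/L

k = ln2 / t½ = 0.693147 / 33.3 = 0.02082 h⁻¹
e^(−kτ) = e^(−0.02082 × 67.2) = 0.2468
Accumulation ratio R = 1 / (1 − e^(−kτ)) = 1 / (1 − 0.2468) = 1.328
Steady-state trough = C₀ × R × e^(−kτ) = 7.36 × 1.328 × 0.2468 = 2.412 mg/L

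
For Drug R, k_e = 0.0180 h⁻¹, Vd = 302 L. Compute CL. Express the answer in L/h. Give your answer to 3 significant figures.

5.44 L/h

CL = k × Vd = 0.0180 × 302 = 5.436 L/h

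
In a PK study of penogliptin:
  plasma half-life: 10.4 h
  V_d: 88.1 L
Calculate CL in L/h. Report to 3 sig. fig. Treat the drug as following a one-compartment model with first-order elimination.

5.87 L/h

k = ln2 / t½ = 0.693147 / 10.4 = 0.06665 h⁻¹
CL = k × Vd = 0.06665 × 88.1 = 5.872 L/h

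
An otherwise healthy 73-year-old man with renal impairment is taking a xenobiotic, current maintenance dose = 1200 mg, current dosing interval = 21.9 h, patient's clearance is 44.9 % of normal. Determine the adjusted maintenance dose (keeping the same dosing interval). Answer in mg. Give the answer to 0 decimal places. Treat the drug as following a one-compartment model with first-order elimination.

To keep the same average steady-state level, dosing rate must scale with clearance.
CL ratio = 44.9 / 100 = 0.4490
New dose (same interval) = 1200 × 0.4490 = 538.8 mg

539 mg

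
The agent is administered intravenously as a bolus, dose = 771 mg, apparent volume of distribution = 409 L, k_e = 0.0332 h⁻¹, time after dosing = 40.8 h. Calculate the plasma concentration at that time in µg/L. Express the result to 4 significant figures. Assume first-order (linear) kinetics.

C₀ = Dose / Vd = 771.0 / 409 = 1.885 mg/L
C = C₀ · e^(−k·t) = 1.885 × e^(−0.03320 × 40.8)
  = 1.885 × 0.2581 = 0.4865 mg/L
Convert: 0.4865 mg/L × 1000 = 486.5 µg/L

486.5 µg/L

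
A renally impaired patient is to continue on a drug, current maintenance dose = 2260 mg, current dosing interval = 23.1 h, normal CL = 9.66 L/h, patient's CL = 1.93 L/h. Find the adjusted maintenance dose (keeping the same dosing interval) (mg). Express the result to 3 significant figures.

To keep the same average steady-state level, dosing rate must scale with clearance.
CL ratio = 1.93 / 9.66 = 0.1998
New dose (same interval) = 2260 × 0.1998 = 451.5 mg

452 mg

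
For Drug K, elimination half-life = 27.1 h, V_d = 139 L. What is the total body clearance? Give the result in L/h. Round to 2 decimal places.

k = ln2 / t½ = 0.693147 / 27.1 = 0.02558 h⁻¹
CL = k × Vd = 0.02558 × 139 = 3.556 L/h

3.56 L/h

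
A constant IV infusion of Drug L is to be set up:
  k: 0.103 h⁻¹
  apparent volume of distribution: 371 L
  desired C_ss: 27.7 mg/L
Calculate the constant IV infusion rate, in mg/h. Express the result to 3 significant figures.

1060 mg/h

CL = k × Vd = 0.1030 × 371 = 38.21 L/h
At steady state, infusion rate R₀ = Css × CL = 27.7 × 38.21 = 1058 mg/h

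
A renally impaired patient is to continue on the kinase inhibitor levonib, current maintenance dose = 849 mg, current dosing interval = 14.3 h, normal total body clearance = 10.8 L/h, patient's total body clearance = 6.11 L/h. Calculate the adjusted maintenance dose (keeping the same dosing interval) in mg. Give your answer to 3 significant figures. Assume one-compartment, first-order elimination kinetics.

480 mg

To keep the same average steady-state level, dosing rate must scale with clearance.
CL ratio = 6.11 / 10.8 = 0.5657
New dose (same interval) = 849 × 0.5657 = 480.3 mg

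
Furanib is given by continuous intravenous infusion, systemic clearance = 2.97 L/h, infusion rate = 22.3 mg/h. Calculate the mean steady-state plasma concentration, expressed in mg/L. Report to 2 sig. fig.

7.5 mg/L

At steady state Css = R₀ / CL = 22.3 / 2.970 = 7.508 mg/L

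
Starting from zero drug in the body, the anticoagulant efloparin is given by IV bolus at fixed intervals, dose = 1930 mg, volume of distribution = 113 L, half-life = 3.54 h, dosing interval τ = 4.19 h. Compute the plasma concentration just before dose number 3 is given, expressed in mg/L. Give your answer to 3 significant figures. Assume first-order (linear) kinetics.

C₀ per dose = Dose / Vd = 1930 / 113 = 17.08 mg/L
k = ln2 / t½ = 0.693147 / 3.54 = 0.1958 h⁻¹
Fraction remaining after one interval: r = e^(−kτ) = e^(−0.1958 × 4.19) = 0.4403
Before dose 3, 2 doses have been given (aged 1τ, 2τ).
C_trough = C₀ × (r + r²) = 17.08 × (0.4403 + 0.1939) = 10.83 mg/L

10.8 mg/L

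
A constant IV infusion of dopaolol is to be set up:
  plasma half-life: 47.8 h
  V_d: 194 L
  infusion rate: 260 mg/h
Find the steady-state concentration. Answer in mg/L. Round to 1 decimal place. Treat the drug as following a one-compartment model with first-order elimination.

92.4 mg/L

k = ln2 / t½ = 0.693147 / 47.8 = 0.01450 h⁻¹
CL = k × Vd = 0.01450 × 194 = 2.813 L/h
At steady state Css = R₀ / CL = 260 / 2.813 = 92.43 mg/L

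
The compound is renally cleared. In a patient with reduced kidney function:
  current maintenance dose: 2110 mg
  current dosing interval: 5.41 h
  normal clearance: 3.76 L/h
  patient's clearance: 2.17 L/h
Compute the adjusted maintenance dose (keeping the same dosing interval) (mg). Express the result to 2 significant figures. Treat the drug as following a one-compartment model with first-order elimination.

1200 mg

To keep the same average steady-state level, dosing rate must scale with clearance.
CL ratio = 2.17 / 3.76 = 0.5771
New dose (same interval) = 2110 × 0.5771 = 1218 mg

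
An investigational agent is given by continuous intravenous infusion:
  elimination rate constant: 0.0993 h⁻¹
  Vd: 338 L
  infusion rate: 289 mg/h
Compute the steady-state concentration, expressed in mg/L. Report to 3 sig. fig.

CL = k × Vd = 0.09930 × 338 = 33.56 L/h
At steady state Css = R₀ / CL = 289 / 33.56 = 8.611 mg/L

8.61 mg/L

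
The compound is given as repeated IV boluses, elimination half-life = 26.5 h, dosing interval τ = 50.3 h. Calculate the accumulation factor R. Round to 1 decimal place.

1.4

k = ln2 / t½ = 0.693147 / 26.5 = 0.02616 h⁻¹
e^(−kτ) = e^(−0.02616 × 50.3) = 0.2682
Accumulation ratio R = 1 / (1 − e^(−kτ)) = 1 / (1 − 0.2682) = 1.366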